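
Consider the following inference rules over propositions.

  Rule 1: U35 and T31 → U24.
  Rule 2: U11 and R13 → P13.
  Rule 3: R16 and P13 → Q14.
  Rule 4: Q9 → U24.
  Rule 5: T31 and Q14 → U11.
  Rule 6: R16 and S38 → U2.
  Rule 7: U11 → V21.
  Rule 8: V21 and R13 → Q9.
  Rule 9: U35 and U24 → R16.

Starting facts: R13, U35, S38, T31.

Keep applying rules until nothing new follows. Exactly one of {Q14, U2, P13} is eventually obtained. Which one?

U2

U35 and T31 hold, so U24 follows (Rule 1).
U35 and U24 hold, so R16 follows (Rule 9).
R16 and S38 hold, so U2 follows (Rule 6).
Q14 would need R16 and P13 (Rule 3), but P13 is never established. P13 would need U11 and R13 (Rule 2), but U11 is never established.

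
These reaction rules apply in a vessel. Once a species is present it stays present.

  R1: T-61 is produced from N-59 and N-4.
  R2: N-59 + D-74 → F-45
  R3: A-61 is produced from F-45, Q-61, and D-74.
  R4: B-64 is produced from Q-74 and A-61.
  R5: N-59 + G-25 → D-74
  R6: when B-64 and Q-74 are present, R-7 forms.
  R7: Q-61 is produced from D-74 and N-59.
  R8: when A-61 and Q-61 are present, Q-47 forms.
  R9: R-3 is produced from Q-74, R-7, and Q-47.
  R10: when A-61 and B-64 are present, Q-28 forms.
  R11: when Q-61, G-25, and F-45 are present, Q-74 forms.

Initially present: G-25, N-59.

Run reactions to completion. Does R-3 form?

N-59 and G-25 present → D-74 forms (R5).
D-74 and N-59 present → Q-61 forms (R7).
N-59 and D-74 present → F-45 forms (R2).
F-45, Q-61, and D-74 present → A-61 forms (R3).
Q-61, G-25, and F-45 present → Q-74 forms (R11).
A-61 and Q-61 present → Q-47 forms (R8).
Q-74 and A-61 present → B-64 forms (R4).
B-64 and Q-74 present → R-7 forms (R6).
Q-74, R-7, and Q-47 present → R-3 forms (R9).

Yes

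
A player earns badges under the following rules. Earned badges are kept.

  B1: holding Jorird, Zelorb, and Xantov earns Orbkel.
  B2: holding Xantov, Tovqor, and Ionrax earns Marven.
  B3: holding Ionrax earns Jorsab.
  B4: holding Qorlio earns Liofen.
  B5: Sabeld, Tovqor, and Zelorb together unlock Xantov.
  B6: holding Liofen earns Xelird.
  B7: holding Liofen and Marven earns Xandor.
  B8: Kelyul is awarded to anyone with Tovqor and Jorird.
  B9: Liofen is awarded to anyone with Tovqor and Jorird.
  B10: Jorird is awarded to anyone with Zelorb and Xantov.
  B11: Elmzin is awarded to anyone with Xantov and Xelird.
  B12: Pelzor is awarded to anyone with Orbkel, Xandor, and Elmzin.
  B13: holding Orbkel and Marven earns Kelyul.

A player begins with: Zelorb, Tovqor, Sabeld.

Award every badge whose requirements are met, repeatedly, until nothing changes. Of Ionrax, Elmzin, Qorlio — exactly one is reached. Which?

Elmzin

With Sabeld, Tovqor, and Zelorb, Xantov is earned (B5).
With Zelorb and Xantov, Jorird is earned (B10).
With Tovqor and Jorird, Liofen is earned (B9).
With Liofen, Xelird is earned (B6).
With Xantov and Xelird, Elmzin is earned (B11).
No rule produces Ionrax, and it is not given. No rule produces Qorlio, and it is not given.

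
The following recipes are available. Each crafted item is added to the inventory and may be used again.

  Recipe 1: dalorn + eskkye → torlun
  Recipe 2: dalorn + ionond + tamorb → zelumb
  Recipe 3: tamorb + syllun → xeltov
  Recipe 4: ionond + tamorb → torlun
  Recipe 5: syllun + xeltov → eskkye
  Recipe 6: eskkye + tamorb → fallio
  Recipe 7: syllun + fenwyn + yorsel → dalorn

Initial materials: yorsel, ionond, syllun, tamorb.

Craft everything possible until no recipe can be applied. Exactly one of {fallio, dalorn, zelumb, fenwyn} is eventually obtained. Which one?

fallio

Using Recipe 3, tamorb and syllun make xeltov.
Using Recipe 5, syllun and xeltov make eskkye.
Using Recipe 6, eskkye and tamorb make fallio.
No rule produces fenwyn, and it is not given. dalorn would need syllun, fenwyn, and yorsel (Recipe 7), but fenwyn is never obtained. zelumb would need dalorn, ionond, and tamorb (Recipe 2), but dalorn is never obtained.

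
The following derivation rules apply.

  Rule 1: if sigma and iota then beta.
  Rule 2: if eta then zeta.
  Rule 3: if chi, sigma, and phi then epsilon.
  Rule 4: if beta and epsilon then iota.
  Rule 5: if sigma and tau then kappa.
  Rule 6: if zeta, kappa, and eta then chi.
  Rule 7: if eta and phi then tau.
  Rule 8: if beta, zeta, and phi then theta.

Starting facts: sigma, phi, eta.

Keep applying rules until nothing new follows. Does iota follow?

No

iota would need beta and epsilon (Rule 4), but beta is never established.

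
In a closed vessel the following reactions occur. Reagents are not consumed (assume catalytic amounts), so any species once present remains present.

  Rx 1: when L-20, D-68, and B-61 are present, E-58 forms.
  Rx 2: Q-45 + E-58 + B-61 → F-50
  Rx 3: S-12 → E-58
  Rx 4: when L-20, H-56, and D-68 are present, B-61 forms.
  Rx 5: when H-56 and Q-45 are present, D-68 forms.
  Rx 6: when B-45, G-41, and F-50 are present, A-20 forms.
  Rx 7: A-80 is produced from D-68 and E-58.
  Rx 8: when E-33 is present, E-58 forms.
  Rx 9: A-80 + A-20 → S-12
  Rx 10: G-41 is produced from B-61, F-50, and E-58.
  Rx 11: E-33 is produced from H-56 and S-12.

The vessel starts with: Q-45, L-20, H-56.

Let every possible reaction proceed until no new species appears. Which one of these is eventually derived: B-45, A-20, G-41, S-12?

G-41

H-56 and Q-45 present → D-68 forms (Rx 5).
L-20, H-56, and D-68 present → B-61 forms (Rx 4).
L-20, D-68, and B-61 present → E-58 forms (Rx 1).
Q-45, E-58, and B-61 present → F-50 forms (Rx 2).
B-61, F-50, and E-58 present → G-41 forms (Rx 10).
S-12 would need A-80 and A-20 (Rx 9), but A-20 never forms. A-20 would need B-45, G-41, and F-50 (Rx 6), but B-45 never forms. No rule produces B-45, and it is not given.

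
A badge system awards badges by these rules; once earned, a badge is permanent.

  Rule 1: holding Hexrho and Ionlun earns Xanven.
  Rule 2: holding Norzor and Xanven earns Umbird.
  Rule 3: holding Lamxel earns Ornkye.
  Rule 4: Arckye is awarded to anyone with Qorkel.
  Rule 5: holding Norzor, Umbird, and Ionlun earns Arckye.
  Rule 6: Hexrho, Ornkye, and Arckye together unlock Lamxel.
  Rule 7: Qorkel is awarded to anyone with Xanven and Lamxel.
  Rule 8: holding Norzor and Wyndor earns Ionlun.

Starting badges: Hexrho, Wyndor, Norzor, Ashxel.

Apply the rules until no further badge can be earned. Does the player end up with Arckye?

Yes

With Norzor and Wyndor, Ionlun is earned (Rule 8).
With Hexrho and Ionlun, Xanven is earned (Rule 1).
With Norzor and Xanven, Umbird is earned (Rule 2).
With Norzor, Umbird, and Ionlun, Arckye is earned (Rule 5).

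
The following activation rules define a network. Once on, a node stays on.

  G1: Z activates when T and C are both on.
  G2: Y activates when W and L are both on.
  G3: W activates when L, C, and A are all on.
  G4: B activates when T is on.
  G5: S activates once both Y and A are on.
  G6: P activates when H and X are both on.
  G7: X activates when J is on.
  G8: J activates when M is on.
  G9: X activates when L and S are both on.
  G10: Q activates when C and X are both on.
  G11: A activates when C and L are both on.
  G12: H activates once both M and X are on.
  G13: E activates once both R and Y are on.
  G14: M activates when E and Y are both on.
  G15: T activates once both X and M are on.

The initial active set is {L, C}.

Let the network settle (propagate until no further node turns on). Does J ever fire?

No

J would need M (G8), but M never turns on.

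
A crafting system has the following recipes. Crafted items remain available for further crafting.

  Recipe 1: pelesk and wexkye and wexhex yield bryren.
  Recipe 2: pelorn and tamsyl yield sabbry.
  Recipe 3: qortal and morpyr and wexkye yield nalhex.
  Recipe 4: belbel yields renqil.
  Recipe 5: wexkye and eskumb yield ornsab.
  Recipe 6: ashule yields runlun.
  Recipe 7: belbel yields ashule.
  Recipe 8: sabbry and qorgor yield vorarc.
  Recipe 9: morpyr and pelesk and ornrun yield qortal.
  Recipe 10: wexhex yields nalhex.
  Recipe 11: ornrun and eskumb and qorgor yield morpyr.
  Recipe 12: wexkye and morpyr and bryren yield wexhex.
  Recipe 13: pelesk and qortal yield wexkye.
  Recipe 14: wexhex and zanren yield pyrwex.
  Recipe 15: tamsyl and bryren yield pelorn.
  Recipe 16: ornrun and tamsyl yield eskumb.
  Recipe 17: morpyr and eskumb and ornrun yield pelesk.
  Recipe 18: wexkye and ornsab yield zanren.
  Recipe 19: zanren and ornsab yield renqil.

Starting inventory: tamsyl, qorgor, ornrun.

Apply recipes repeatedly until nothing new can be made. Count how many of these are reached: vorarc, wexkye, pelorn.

1

Using Recipe 16, ornrun and tamsyl make eskumb.
Using Recipe 11, ornrun, eskumb, and qorgor make morpyr.
morpyr and eskumb and ornrun → pelesk (Recipe 17).
morpyr and pelesk and ornrun → qortal (Recipe 9).
pelesk and qortal → wexkye (Recipe 13).
vorarc would need sabbry and qorgor (Recipe 8), but sabbry is never obtained.
wexkye: reached.
pelorn would need tamsyl and bryren (Recipe 15), but bryren is never obtained.
Reached: wexkye — 1 of the 3.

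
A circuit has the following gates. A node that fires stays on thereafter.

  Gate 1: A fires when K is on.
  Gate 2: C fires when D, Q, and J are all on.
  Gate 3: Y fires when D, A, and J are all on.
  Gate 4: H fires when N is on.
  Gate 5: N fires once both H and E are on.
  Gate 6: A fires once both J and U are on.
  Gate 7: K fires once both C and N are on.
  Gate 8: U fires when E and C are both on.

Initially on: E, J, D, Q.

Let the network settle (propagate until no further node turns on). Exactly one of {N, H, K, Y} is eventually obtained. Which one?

Y

D, Q, and J are on, so C fires (Gate 2).
E and C are on, so U fires (Gate 8).
J and U are on, so A fires (Gate 6).
D, A, and J are on, so Y fires (Gate 3).
K would need C and N (Gate 7), but N never turns on. N would need H and E (Gate 5), but H never turns on. H would need N (Gate 4), but N never turns on.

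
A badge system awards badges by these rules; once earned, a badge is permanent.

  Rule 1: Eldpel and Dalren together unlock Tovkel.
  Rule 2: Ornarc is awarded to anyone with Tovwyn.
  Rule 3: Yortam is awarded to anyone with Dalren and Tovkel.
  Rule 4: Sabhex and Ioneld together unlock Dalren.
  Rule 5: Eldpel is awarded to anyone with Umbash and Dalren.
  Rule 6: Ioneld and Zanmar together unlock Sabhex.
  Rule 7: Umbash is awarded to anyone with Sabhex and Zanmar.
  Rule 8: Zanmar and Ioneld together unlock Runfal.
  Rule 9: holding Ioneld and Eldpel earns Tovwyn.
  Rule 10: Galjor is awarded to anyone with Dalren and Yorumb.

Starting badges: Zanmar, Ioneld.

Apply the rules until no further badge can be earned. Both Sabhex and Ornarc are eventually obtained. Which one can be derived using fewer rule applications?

Sabhex: With Ioneld and Zanmar, Sabhex is earned (Rule 6). [1 rule application]
Ornarc: With Ioneld and Zanmar, Sabhex is earned (Rule 6). With Sabhex and Ioneld, Dalren is earned (Rule 4). With Sabhex and Zanmar, Umbash is earned (Rule 7). With Umbash and Dalren, Eldpel is earned (Rule 5). With Ioneld and Eldpel, Tovwyn is earned (Rule 9). With Tovwyn, Ornarc is earned (Rule 2). [6 rule applications]
Sabhex needs fewer.

Sabhex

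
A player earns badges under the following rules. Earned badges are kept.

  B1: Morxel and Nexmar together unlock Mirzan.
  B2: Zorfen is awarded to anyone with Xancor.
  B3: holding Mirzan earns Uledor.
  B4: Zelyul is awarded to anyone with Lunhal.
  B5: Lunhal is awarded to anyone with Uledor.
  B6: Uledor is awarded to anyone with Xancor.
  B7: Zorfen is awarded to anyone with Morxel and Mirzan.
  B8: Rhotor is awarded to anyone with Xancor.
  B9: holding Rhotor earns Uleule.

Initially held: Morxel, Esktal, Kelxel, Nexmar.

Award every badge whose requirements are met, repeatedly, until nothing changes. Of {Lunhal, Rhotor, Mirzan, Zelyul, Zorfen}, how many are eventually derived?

4

With Morxel and Nexmar, Mirzan is earned (B1).
With Morxel and Mirzan, Zorfen is earned (B7).
With Mirzan, Uledor is earned (B3).
With Uledor, Lunhal is earned (B5).
With Lunhal, Zelyul is earned (B4).
Lunhal: reached.
Rhotor would need Xancor (B8), but Xancor is never earned.
Mirzan: reached.
Zelyul: reached.
Zorfen: reached.
Reached: Lunhal, Mirzan, Zelyul, and Zorfen — 4 of the 5.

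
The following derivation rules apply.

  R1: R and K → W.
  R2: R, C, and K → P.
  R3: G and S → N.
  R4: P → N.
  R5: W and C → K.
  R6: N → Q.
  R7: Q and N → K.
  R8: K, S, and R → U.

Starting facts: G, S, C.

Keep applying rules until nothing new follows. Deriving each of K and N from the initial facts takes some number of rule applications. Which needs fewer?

N

N: G and S hold, so N follows (R3). [1 rule application]
K: From G and S, R3 gives N. N holds, so Q follows (R6). From Q and N, R7 gives K. [3 rule applications]
N needs fewer.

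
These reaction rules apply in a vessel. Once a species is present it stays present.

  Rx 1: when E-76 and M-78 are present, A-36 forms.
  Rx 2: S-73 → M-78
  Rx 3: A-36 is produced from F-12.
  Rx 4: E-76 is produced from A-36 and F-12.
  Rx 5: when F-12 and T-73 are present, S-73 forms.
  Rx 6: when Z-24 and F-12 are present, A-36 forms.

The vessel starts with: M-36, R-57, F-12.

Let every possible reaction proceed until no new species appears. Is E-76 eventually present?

F-12 present → A-36 forms (Rx 3).
A-36 and F-12 present → E-76 forms (Rx 4).

Yes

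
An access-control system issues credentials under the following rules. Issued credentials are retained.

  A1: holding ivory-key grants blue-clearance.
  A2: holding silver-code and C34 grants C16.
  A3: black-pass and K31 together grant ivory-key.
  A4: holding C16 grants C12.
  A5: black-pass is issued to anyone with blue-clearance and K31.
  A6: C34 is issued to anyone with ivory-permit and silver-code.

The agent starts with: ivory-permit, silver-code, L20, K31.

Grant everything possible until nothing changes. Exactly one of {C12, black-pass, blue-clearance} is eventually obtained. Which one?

C12

Holding ivory-permit and silver-code grants C34 (A6).
Holding silver-code and C34 grants C16 (A2).
Holding C16 grants C12 (A4).
blue-clearance would need ivory-key (A1), but ivory-key is never granted. black-pass would need blue-clearance and K31 (A5), but blue-clearance is never granted.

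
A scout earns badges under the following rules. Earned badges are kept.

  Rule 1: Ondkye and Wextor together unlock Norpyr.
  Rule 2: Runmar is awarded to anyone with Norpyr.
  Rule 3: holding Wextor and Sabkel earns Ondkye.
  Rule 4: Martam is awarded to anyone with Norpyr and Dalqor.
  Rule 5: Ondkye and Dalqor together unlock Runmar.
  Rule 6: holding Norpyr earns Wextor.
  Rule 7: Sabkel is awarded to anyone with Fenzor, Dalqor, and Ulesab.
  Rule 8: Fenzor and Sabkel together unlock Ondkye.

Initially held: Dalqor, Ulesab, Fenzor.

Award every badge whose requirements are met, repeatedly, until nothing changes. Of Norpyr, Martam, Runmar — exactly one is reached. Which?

With Fenzor, Dalqor, and Ulesab, Sabkel is earned (Rule 7).
With Fenzor and Sabkel, Ondkye is earned (Rule 8).
With Ondkye and Dalqor, Runmar is earned (Rule 5).
Martam would need Norpyr and Dalqor (Rule 4), but Norpyr is never earned. Norpyr would need Ondkye and Wextor (Rule 1), but Wextor is never earned.

Runmar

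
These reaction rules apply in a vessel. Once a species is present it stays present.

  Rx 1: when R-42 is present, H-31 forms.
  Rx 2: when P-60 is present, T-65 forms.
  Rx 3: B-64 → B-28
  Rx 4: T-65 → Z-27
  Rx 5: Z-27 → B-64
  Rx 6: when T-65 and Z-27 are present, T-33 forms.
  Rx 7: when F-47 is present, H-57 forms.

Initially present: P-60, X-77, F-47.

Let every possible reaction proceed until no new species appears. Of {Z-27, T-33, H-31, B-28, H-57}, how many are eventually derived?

F-47 present → H-57 forms (Rx 7).
P-60 present → T-65 forms (Rx 2).
T-65 present → Z-27 forms (Rx 4).
Z-27 present → B-64 forms (Rx 5).
T-65 and Z-27 present → T-33 forms (Rx 6).
B-64 present → B-28 forms (Rx 3).
Z-27: reached.
T-33: reached.
H-31 would need R-42 (Rx 1), but R-42 never forms.
B-28: reached.
H-57: reached.
Reached: Z-27, T-33, B-28, and H-57 — 4 of the 5.

4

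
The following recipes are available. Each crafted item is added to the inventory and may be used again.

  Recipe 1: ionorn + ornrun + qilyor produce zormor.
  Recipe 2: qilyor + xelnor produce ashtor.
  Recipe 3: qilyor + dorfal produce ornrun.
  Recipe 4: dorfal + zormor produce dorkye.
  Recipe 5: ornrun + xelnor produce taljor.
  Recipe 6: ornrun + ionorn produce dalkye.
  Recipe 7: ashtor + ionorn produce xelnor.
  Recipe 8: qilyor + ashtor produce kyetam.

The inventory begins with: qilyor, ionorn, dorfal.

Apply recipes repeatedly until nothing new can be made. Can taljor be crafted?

No

taljor would need ornrun and xelnor (Recipe 5), but xelnor is never obtained.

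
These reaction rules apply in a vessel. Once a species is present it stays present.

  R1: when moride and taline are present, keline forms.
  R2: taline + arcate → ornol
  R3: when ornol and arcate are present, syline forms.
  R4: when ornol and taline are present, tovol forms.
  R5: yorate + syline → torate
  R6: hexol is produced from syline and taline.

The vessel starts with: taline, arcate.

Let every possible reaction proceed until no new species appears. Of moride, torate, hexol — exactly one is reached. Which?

hexol

taline and arcate present → ornol forms (R2).
ornol and arcate present → syline forms (R3).
syline and taline present → hexol forms (R6).
No rule produces moride, and it is not given. torate would need yorate and syline (R5), but yorate never forms.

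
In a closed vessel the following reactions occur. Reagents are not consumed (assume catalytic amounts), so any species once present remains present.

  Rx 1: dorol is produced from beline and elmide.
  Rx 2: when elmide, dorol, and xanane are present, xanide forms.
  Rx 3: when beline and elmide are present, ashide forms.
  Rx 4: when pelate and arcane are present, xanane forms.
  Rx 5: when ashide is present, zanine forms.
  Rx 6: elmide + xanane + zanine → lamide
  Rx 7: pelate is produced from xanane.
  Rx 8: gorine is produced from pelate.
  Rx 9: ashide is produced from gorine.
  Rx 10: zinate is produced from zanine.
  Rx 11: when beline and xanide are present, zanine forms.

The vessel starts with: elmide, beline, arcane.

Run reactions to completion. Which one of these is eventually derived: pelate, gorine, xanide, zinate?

zinate

beline and elmide present → ashide forms (Rx 3).
ashide present → zanine forms (Rx 5).
zanine present → zinate forms (Rx 10).
pelate would need xanane (Rx 7), but xanane never forms. xanide would need elmide, dorol, and xanane (Rx 2), but xanane never forms. gorine would need pelate (Rx 8), but pelate never forms.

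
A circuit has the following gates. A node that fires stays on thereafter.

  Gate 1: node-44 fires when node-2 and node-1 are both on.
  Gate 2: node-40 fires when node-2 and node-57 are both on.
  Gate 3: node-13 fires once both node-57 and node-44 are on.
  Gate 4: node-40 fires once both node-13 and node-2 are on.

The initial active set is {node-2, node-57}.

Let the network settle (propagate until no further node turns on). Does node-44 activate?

node-44 would need node-2 and node-1 (Gate 1), but node-1 never turns on.

No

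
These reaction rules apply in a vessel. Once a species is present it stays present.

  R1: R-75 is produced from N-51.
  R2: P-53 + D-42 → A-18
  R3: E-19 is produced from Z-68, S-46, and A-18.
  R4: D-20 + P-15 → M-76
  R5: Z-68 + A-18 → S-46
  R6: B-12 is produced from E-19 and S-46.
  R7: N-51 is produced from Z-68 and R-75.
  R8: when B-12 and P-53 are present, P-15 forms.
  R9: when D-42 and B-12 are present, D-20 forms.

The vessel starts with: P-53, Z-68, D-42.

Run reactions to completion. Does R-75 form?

No

R-75 would need N-51 (R1), but N-51 never forms.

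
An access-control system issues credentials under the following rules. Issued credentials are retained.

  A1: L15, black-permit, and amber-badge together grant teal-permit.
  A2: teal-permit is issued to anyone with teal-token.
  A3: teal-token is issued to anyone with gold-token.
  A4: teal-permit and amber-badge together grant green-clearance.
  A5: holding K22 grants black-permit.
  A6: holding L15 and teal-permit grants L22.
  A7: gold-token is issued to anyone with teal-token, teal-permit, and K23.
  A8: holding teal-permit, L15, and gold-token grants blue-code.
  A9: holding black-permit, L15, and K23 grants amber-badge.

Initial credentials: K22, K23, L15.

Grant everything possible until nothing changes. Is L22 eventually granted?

Yes

Holding K22 grants black-permit (A5).
Holding black-permit, L15, and K23 grants amber-badge (A9).
Holding L15, black-permit, and amber-badge grants teal-permit (A1).
Holding L15 and teal-permit grants L22 (A6).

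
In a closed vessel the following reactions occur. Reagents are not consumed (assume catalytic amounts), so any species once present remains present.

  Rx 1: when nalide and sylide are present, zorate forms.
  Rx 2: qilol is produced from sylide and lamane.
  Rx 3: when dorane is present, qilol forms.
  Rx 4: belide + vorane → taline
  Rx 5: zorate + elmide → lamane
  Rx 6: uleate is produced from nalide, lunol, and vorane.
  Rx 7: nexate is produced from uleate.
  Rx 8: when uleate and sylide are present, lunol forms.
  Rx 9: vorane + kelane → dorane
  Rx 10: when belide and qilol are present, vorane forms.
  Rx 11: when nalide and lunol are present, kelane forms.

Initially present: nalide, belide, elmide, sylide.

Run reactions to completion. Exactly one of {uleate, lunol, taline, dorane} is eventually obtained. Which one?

nalide and sylide present → zorate forms (Rx 1).
zorate and elmide present → lamane forms (Rx 5).
sylide and lamane present → qilol forms (Rx 2).
belide and qilol present → vorane forms (Rx 10).
belide and vorane present → taline forms (Rx 4).
uleate would need nalide, lunol, and vorane (Rx 6), but lunol never forms. dorane would need vorane and kelane (Rx 9), but kelane never forms. lunol would need uleate and sylide (Rx 8), but uleate never forms.

taline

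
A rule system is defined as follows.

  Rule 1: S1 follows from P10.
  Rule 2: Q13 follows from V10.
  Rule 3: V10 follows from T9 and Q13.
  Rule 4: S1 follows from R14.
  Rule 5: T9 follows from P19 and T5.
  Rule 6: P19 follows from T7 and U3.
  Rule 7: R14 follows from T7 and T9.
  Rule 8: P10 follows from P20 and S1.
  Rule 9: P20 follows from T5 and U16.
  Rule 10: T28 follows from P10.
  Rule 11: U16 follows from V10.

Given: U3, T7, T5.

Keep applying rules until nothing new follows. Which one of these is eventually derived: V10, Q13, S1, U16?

S1

T7 and U3 hold, so P19 follows (Rule 6).
P19 and T5 hold, so T9 follows (Rule 5).
T7 and T9 hold, so R14 follows (Rule 7).
From R14, Rule 4 gives S1.
V10 would need T9 and Q13 (Rule 3), but Q13 is never established. Q13 would need V10 (Rule 2), but V10 is never established. U16 would need V10 (Rule 11), but V10 is never established.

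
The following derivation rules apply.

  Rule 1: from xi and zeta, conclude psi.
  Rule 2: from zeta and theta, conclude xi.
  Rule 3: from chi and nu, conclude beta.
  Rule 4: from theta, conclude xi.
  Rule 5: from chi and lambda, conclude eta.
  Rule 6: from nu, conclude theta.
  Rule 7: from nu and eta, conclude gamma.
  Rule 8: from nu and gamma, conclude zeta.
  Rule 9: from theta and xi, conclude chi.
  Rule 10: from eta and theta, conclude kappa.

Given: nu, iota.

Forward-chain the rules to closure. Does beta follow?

Yes

nu holds, so theta follows (Rule 6).
From theta, Rule 4 gives xi.
From theta and xi, Rule 9 gives chi.
From chi and nu, Rule 3 gives beta.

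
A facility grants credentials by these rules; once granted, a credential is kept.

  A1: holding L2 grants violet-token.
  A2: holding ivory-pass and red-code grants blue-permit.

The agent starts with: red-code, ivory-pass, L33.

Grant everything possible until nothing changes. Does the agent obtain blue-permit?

Yes

Holding ivory-pass and red-code grants blue-permit (A2).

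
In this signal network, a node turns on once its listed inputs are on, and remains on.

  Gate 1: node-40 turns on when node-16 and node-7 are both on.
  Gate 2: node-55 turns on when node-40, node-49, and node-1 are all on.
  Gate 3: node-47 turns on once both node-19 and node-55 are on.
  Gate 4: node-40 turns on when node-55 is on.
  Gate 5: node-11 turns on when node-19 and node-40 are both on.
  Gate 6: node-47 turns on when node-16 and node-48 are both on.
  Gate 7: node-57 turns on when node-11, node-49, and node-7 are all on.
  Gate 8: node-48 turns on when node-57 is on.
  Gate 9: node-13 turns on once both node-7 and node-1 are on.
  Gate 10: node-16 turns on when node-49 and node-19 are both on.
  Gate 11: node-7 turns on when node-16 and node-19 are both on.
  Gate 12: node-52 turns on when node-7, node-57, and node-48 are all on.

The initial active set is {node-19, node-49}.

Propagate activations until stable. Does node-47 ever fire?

Gate 10: node-49 and node-19 on → node-16 on.
node-16 and node-19 are on, so node-7 turns on (Gate 11).
Gate 1: node-16 and node-7 on → node-40 on.
Gate 5: node-19 and node-40 on → node-11 on.
Gate 7: node-11, node-49, and node-7 on → node-57 on.
Gate 8: node-57 on → node-48 on.
Gate 6: node-16 and node-48 on → node-47 on.

Yes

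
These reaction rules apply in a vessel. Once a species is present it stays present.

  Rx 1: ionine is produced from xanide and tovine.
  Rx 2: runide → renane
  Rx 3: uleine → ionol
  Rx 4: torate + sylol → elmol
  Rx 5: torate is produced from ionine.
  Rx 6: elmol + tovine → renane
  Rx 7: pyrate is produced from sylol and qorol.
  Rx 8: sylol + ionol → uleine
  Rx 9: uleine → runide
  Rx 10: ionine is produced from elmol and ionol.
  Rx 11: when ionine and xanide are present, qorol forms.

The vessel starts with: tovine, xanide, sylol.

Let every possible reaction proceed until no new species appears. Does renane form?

Yes

xanide and tovine present → ionine forms (Rx 1).
ionine present → torate forms (Rx 5).
torate and sylol present → elmol forms (Rx 4).
elmol and tovine present → renane forms (Rx 6).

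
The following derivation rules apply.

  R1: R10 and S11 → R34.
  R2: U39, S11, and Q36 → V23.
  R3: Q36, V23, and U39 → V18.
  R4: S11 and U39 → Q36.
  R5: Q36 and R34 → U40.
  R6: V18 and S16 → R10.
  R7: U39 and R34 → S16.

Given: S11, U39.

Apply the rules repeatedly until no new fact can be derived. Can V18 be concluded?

From S11 and U39, R4 gives Q36.
From U39, S11, and Q36, R2 gives V23.
Q36, V23, and U39 hold, so V18 follows (R3).

Yes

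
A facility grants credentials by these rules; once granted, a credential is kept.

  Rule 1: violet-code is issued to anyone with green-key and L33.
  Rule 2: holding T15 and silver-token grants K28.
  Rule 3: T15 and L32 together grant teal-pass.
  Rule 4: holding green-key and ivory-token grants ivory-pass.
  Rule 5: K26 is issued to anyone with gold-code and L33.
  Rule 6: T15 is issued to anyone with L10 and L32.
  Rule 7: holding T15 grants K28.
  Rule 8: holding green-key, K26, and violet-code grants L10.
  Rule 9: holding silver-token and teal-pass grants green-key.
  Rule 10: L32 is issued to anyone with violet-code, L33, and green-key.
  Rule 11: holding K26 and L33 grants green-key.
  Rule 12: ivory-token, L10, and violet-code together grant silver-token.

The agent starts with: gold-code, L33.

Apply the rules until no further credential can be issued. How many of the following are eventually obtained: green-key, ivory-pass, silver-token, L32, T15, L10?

Holding gold-code and L33 grants K26 (Rule 5).
Holding K26 and L33 grants green-key (Rule 11).
Holding green-key and L33 grants violet-code (Rule 1).
Holding violet-code, L33, and green-key grants L32 (Rule 10).
Holding green-key, K26, and violet-code grants L10 (Rule 8).
Holding L10 and L32 grants T15 (Rule 6).
green-key: reached.
ivory-pass would need green-key and ivory-token (Rule 4), but ivory-token is never granted.
silver-token would need ivory-token, L10, and violet-code (Rule 12), but ivory-token is never granted.
L32: reached.
T15: reached.
L10: reached.
Reached: green-key, L32, T15, and L10 — 4 of the 6.

4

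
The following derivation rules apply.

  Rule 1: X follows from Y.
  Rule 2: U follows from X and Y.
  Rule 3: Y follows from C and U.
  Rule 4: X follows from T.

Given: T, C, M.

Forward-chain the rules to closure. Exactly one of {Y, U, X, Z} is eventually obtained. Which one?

From T, Rule 4 gives X.
No rule produces Z, and it is not given. U would need X and Y (Rule 2), but Y is never established. Y would need C and U (Rule 3), but U is never established.

X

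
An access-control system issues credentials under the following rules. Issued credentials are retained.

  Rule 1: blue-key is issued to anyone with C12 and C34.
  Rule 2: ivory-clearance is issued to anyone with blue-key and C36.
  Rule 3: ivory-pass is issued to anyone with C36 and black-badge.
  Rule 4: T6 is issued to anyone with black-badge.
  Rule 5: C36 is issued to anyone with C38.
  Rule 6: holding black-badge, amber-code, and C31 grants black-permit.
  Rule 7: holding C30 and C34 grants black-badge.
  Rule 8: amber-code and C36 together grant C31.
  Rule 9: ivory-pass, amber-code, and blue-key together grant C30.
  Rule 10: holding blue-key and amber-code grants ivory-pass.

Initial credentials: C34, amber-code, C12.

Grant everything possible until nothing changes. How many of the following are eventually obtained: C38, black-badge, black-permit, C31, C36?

1

Holding C12 and C34 grants blue-key (Rule 1).
Holding blue-key and amber-code grants ivory-pass (Rule 10).
Holding ivory-pass, amber-code, and blue-key grants C30 (Rule 9).
Holding C30 and C34 grants black-badge (Rule 7).
No rule produces C38, and it is not given.
black-badge: reached.
black-permit would need black-badge, amber-code, and C31 (Rule 6), but C31 is never granted.
C31 would need amber-code and C36 (Rule 8), but C36 is never granted.
C36 would need C38 (Rule 5), but C38 is never granted.
Reached: black-badge — 1 of the 5.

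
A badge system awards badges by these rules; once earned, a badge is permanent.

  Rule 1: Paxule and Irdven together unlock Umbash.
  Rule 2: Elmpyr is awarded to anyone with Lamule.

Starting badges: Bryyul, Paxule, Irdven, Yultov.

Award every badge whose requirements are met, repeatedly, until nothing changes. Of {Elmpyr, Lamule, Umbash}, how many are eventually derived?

With Paxule and Irdven, Umbash is earned (Rule 1).
Elmpyr would need Lamule (Rule 2), but Lamule is never earned.
No rule produces Lamule, and it is not given.
Umbash: reached.
Reached: Umbash — 1 of the 3.

1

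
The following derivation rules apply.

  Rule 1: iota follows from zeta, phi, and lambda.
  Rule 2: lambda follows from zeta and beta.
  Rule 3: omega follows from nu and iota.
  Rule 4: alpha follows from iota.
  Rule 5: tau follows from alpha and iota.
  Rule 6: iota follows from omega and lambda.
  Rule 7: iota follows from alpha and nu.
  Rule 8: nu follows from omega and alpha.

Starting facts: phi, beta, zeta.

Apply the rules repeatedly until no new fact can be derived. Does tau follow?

Yes

From zeta and beta, Rule 2 gives lambda.
From zeta, phi, and lambda, Rule 1 gives iota.
From iota, Rule 4 gives alpha.
alpha and iota hold, so tau follows (Rule 5).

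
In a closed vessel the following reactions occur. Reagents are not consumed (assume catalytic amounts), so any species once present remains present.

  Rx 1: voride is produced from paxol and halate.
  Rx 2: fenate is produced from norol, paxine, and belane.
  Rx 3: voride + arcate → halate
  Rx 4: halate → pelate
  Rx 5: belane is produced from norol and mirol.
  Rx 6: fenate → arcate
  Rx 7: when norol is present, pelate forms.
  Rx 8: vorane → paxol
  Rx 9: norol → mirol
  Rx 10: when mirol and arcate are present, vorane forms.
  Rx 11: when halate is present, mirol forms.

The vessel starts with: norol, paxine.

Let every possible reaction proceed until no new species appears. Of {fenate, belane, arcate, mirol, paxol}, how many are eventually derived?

norol present → mirol forms (Rx 9).
norol and mirol present → belane forms (Rx 5).
norol, paxine, and belane present → fenate forms (Rx 2).
fenate present → arcate forms (Rx 6).
mirol and arcate present → vorane forms (Rx 10).
vorane present → paxol forms (Rx 8).
fenate: reached.
belane: reached.
arcate: reached.
mirol: reached.
paxol: reached.
All 5 are reached.

5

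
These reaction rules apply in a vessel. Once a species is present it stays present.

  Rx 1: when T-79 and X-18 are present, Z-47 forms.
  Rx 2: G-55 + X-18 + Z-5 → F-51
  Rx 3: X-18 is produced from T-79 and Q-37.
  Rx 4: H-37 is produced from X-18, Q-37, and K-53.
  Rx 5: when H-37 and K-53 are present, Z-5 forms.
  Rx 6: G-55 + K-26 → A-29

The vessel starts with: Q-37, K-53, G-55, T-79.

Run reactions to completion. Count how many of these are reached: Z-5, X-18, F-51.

3

T-79 and Q-37 present → X-18 forms (Rx 3).
X-18, Q-37, and K-53 present → H-37 forms (Rx 4).
H-37 and K-53 present → Z-5 forms (Rx 5).
G-55, X-18, and Z-5 present → F-51 forms (Rx 2).
Z-5: reached.
X-18: reached.
F-51: reached.
All 3 are reached.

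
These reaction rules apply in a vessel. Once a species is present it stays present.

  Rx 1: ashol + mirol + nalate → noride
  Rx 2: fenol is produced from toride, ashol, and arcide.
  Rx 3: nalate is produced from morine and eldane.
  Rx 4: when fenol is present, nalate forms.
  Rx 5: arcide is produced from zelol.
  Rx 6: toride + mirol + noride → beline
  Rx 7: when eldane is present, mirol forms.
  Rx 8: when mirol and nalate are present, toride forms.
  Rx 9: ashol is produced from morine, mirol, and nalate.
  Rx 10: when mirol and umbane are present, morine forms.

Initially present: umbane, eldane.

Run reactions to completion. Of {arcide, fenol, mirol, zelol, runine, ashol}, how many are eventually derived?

2

eldane present → mirol forms (Rx 7).
mirol and umbane present → morine forms (Rx 10).
morine and eldane present → nalate forms (Rx 3).
morine, mirol, and nalate present → ashol forms (Rx 9).
arcide would need zelol (Rx 5), but zelol never forms.
fenol would need toride, ashol, and arcide (Rx 2), but arcide never forms.
mirol: reached.
No rule produces zelol, and it is not given.
No rule produces runine, and it is not given.
ashol: reached.
Reached: mirol and ashol — 2 of the 6.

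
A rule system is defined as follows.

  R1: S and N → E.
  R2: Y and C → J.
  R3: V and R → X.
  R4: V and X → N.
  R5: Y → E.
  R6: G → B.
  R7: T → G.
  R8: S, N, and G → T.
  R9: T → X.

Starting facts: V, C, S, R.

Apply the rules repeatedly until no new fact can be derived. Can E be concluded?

V and R hold, so X follows (R3).
From V and X, R4 gives N.
From S and N, R1 gives E.

Yes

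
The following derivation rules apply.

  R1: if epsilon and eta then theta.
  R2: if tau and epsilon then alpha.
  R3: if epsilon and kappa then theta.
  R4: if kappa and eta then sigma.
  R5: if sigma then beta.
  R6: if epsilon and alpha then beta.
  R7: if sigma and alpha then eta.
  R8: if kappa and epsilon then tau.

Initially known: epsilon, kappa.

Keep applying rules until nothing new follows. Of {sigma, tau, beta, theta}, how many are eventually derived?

kappa and epsilon hold, so tau follows (R8).
From epsilon and kappa, R3 gives theta.
tau and epsilon hold, so alpha follows (R2).
epsilon and alpha hold, so beta follows (R6).
sigma would need kappa and eta (R4), but eta is never established.
tau: reached.
beta: reached.
theta: reached.
Reached: tau, beta, and theta — 3 of the 4.

3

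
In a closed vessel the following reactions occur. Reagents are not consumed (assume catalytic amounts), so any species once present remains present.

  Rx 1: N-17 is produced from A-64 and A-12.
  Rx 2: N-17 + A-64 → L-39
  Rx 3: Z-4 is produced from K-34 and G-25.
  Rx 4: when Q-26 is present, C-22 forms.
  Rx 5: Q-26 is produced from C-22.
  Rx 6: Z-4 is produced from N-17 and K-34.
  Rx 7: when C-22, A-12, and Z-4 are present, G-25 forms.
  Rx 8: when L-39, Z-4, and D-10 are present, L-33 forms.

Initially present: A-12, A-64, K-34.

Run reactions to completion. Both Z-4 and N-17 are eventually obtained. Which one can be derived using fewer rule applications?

N-17

N-17: A-64 and A-12 present → N-17 forms (Rx 1). [1 rule application]
Z-4: A-64 and A-12 present → N-17 forms (Rx 1). N-17 and K-34 present → Z-4 forms (Rx 6). [2 rule applications]
N-17 needs fewer.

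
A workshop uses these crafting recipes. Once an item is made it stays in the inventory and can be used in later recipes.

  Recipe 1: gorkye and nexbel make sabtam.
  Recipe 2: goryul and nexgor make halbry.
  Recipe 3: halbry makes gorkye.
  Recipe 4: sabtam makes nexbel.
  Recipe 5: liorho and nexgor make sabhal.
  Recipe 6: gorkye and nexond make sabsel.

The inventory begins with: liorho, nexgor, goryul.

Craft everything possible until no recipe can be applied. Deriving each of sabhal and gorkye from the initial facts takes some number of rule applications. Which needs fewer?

sabhal

sabhal: liorho and nexgor → sabhal (Recipe 5). [1 rule application]
gorkye: goryul and nexgor → halbry (Recipe 2). halbry → gorkye (Recipe 3). [2 rule applications]
sabhal needs fewer.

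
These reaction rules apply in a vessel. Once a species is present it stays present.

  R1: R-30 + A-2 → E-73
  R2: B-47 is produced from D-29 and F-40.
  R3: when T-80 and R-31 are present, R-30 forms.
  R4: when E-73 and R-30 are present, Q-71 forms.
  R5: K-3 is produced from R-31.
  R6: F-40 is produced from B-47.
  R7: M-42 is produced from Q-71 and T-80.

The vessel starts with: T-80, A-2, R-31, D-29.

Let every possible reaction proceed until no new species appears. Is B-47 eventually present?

No

B-47 would need D-29 and F-40 (R2), but F-40 never forms.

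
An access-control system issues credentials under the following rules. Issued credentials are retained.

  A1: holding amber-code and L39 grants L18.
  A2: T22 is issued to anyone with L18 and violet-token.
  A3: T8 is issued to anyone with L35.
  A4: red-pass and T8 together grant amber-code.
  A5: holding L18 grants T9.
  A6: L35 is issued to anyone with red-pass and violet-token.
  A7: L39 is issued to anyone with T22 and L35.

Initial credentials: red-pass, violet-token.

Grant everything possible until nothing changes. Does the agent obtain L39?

L39 would need T22 and L35 (A7), but T22 is never granted.

No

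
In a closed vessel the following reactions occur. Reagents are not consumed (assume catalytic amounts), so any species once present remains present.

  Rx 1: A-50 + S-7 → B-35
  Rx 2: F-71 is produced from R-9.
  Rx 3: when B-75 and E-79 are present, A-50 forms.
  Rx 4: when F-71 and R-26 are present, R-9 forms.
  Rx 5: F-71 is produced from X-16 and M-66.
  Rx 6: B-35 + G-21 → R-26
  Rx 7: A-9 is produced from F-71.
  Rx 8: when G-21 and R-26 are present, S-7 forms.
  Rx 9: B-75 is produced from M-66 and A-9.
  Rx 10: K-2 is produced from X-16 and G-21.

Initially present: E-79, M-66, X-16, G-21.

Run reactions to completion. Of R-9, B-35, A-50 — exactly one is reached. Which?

A-50

X-16 and M-66 present → F-71 forms (Rx 5).
F-71 present → A-9 forms (Rx 7).
M-66 and A-9 present → B-75 forms (Rx 9).
B-75 and E-79 present → A-50 forms (Rx 3).
R-9 would need F-71 and R-26 (Rx 4), but R-26 never forms. B-35 would need A-50 and S-7 (Rx 1), but S-7 never forms.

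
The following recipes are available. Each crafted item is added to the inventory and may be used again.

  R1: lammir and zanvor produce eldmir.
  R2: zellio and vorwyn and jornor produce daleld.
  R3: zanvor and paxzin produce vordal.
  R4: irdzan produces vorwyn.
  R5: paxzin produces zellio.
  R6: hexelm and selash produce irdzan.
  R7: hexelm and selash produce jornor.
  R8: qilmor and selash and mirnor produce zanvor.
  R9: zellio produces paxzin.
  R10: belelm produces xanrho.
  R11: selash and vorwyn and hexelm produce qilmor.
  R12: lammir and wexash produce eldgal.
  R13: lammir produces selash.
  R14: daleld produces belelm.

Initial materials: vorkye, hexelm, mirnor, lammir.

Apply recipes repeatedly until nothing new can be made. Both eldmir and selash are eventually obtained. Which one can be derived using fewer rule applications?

selash

selash: lammir → selash (R13). [1 rule application]
eldmir: Using R13, lammir makes selash. hexelm and selash → irdzan (R6). Using R4, irdzan makes vorwyn. selash and vorwyn and hexelm → qilmor (R11). qilmor and selash and mirnor → zanvor (R8). Using R1, lammir and zanvor make eldmir. [6 rule applications]
selash needs fewer.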